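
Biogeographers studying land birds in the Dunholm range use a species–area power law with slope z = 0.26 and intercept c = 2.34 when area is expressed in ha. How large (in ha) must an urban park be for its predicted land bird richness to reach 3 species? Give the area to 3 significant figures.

2.60 ha

3 = 2.34 × A^0.26  ⇒  A^0.26 = 3/2.34 = 1.282
ln A = ln(1.282) / 0.26 = 0.2485 / 0.26 = 0.9556
A = e^0.9556 ≈ 2.6 ha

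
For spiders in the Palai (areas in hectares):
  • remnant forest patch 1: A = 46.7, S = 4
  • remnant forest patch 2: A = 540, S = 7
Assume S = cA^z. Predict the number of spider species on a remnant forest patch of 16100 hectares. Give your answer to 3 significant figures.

z = ln(7/4) / ln(540/46.7) = 0.5596 / 2.4478 = 0.2286
c = 4 / 46.7^0.2286 = 4 / 2.408 = 1.661
S₃ = 1.661 × 16100^0.2286 = 1.661 × 9.157 ≈ 15.21

15.2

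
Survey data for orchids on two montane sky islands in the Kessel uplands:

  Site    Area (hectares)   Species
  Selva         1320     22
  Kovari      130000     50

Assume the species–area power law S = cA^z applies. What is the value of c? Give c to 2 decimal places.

z = ln(S₂/S₁) / ln(A₂/A₁) = ln(50/22) / ln(130000/1320) = 0.8210 / 4.5899 = 0.1789
c = S₁ / A₁^z = 22 / 1320^0.1789 = 22 / 3.615 = 6.085

6.08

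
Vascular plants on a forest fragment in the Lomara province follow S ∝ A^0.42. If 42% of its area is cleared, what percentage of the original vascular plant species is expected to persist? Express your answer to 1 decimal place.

S_new/S_old = (A_new/A_old)^z = 0.58^0.42
= exp(0.42 × ln 0.58) = exp(0.42 × -0.5447) = exp(-0.2288) ≈ 0.7955

79.5%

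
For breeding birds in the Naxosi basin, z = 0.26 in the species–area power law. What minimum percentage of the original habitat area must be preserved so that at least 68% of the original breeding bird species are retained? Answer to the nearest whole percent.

23%

Need (A_new/A_old)^0.26 = 0.68, so A_new/A_old = 0.68^(1/0.26) = 0.68^3.846
ln(A_new/A_old) = ln 0.68 / 0.26 = -0.3857 / 0.26 = -1.4833
A_new/A_old = e^-1.4833 ≈ 0.2269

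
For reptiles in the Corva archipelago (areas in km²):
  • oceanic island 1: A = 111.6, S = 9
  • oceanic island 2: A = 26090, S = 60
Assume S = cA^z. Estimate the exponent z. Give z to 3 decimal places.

0.348

Taking logs: ln S = ln c + z ln A, so z = (ln S₂ − ln S₁)/(ln A₂ − ln A₁).
z = ln(60/9) / ln(26090/111.6) = ln(6.667) / ln(233.8) = 1.8971 / 5.4544 = 0.3478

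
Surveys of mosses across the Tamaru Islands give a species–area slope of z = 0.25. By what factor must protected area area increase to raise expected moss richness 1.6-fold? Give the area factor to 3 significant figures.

(A₂/A₁)^0.25 = 1.6, so A₂/A₁ = 1.6^(1/0.25) = 1.6^4
ln(A₂/A₁) = ln 1.6 / 0.25 = 0.4700 / 0.25 = 1.8800
A₂/A₁ = e^1.8800 ≈ 6.554

6.55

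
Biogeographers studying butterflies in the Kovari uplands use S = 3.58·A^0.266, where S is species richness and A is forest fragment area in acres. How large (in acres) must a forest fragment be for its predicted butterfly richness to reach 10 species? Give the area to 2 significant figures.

48 acres

10 = 3.58 × A^0.266  ⇒  A^0.266 = 10/3.58 = 2.793
ln A = ln(2.793) / 0.266 = 1.0272 / 0.266 = 3.8617
A = e^3.8617 ≈ 47.55 acres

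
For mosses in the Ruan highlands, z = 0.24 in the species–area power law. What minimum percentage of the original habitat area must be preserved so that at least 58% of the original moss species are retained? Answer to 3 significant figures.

10.3%

Need (A_new/A_old)^0.24 = 0.58, so A_new/A_old = 0.58^(1/0.24) = 0.58^4.167
ln(A_new/A_old) = ln 0.58 / 0.24 = -0.5447 / 0.24 = -2.2697
A_new/A_old = e^-2.2697 ≈ 0.1033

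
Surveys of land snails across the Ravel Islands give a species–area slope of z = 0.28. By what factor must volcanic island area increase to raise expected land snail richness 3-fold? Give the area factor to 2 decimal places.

50.58

(A₂/A₁)^0.28 = 3, so A₂/A₁ = 3^(1/0.28) = 3^3.571
ln(A₂/A₁) = ln 3 / 0.28 = 1.0986 / 0.28 = 3.9236
A₂/A₁ = e^3.9236 ≈ 50.58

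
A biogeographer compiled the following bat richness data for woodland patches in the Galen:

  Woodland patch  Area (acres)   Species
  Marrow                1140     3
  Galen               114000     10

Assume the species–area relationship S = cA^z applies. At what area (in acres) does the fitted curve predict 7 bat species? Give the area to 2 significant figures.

z = ln(10/3) / ln(114000/1140) = 1.2040 / 4.6052 = 0.2614
c = 3 / 1140^0.2614 = 3 / 6.298 = 0.4763
A = (7/0.4763)^(1/0.2614) ⇒ ln A = ln(14.7)/0.2614 = 10.2797
A = e^10.2797 ≈ 29135 acres

29000 acres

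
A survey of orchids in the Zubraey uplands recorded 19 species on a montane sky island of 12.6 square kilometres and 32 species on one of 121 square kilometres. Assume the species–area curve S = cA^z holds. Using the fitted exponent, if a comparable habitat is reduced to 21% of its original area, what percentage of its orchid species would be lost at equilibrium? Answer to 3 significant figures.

z = ln(32/19) / ln(121/12.6) = 0.5213 / 2.2621 = 0.2304
S_new/S_old = (A_new/A_old)^z = 0.21^0.2304 = exp(0.2304 × -1.5606) = 0.6979
Fraction lost = 1 − 0.6979 = 0.3021

30.2%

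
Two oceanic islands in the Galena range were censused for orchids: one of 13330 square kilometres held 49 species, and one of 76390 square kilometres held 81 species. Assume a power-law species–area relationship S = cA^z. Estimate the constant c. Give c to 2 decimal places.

z = ln(S₂/S₁) / ln(A₂/A₁) = ln(81/49) / ln(76390/13330) = 0.5026 / 1.7458 = 0.2879
c = S₁ / A₁^z = 49 / 13330^0.2879 = 49 / 15.4 = 3.182

3.18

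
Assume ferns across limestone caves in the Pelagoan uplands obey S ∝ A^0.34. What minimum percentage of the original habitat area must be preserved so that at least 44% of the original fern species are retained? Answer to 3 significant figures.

Need (A_new/A_old)^0.34 = 0.44, so A_new/A_old = 0.44^(1/0.34) = 0.44^2.941
ln(A_new/A_old) = ln 0.44 / 0.34 = -0.8210 / 0.34 = -2.4146
A_new/A_old = e^-2.4146 ≈ 0.0894

8.94%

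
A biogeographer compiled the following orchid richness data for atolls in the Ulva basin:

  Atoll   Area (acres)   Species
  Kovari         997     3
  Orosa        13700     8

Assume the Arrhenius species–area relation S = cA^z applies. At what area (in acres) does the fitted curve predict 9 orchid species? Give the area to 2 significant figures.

z = ln(8/3) / ln(13700/997) = 0.9808 / 2.6204 = 0.3743
c = 3 / 997^0.3743 = 3 / 13.26 = 0.2263
A = (9/0.2263)^(1/0.3743) ⇒ ln A = ln(39.77)/0.3743 = 9.8398
A = e^9.8398 ≈ 18766 acres

19000 acres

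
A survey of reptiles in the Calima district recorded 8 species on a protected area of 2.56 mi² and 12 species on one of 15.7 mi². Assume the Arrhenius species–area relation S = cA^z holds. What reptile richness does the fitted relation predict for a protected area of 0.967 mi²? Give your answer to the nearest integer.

6

z = ln(12/8) / ln(15.7/2.56) = 0.4055 / 1.8137 = 0.2236
c = 8 / 2.56^0.2236 = 8 / 1.234 = 6.484
S₃ = 6.484 × 0.967^0.2236 = 6.484 × 0.9925 ≈ 6.435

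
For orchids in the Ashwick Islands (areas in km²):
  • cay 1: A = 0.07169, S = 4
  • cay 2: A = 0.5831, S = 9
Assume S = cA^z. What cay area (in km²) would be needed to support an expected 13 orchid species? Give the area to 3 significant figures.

z = ln(9/4) / ln(0.5831/0.07169) = 0.8109 / 2.0960 = 0.3869
c = 4 / 0.07169^0.3869 = 4 / 0.3607 = 11.09
A = (13/11.09)^(1/0.3869) ⇒ ln A = ln(1.172)/0.3869 = 0.4111
A = e^0.4111 ≈ 1.508 km²

1.51 km²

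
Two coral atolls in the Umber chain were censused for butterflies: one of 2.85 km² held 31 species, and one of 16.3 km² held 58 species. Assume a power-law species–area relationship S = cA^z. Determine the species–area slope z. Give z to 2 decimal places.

Taking logs: ln S = ln c + z ln A, so z = (ln S₂ − ln S₁)/(ln A₂ − ln A₁).
z = ln(58/31) / ln(16.3/2.85) = ln(1.871) / ln(5.719) = 0.6265 / 1.7438 = 0.3592

0.36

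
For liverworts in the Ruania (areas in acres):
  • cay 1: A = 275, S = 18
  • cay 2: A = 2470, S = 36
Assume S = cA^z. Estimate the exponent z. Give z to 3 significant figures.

0.316

Taking logs: ln S = ln c + z ln A, so z = (ln S₂ − ln S₁)/(ln A₂ − ln A₁).
z = ln(36/18) / ln(2470/275) = ln(2) / ln(8.982) = 0.6931 / 2.1952 = 0.3158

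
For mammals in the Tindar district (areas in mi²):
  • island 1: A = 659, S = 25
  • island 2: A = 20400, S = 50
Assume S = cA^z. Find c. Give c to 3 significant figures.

6.74

z = ln(S₂/S₁) / ln(A₂/A₁) = ln(50/25) / ln(20400/659) = 0.6931 / 3.4326 = 0.2019
c = S₁ / A₁^z = 25 / 659^0.2019 = 25 / 3.709 = 6.741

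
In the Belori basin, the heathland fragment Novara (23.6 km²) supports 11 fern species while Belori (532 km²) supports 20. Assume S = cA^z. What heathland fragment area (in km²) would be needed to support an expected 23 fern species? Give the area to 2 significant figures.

z = ln(20/11) / ln(532/23.6) = 0.5978 / 3.1154 = 0.1919
c = 11 / 23.6^0.1919 = 11 / 1.834 = 5.997
A = (23/5.997)^(1/0.1919) ⇒ ln A = ln(3.835)/0.1919 = 7.0050
A = e^7.0050 ≈ 1102 km²

1100 km²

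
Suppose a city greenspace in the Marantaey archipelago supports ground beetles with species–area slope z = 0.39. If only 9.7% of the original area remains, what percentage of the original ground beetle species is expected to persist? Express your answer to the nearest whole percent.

S_new/S_old = (A_new/A_old)^z = 0.097^0.39
= exp(0.39 × ln 0.097) = exp(0.39 × -2.3330) = exp(-0.9099) ≈ 0.4026

40%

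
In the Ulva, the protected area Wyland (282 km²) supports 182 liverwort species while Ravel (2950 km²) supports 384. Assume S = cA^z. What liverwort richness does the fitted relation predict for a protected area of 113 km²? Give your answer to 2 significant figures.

z = ln(384/182) / ln(2950/282) = 0.7466 / 2.3477 = 0.3180
c = 182 / 282^0.3180 = 182 / 6.015 = 30.26
S₃ = 30.26 × 113^0.3180 = 30.26 × 4.497 ≈ 136.1

140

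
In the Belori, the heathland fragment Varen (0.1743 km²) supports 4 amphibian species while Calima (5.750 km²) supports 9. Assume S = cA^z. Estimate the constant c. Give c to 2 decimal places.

6.00

z = ln(S₂/S₁) / ln(A₂/A₁) = ln(9/4) / ln(5.75/0.1743) = 0.8109 / 3.4962 = 0.2319
c = S₁ / A₁^z = 4 / 0.1743^0.2319 = 4 / 0.6668 = 5.998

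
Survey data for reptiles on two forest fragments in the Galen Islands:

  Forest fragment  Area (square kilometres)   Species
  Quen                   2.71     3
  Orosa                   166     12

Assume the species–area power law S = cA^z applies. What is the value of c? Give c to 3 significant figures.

z = ln(S₂/S₁) / ln(A₂/A₁) = ln(12/3) / ln(166/2.71) = 1.3863 / 4.1150 = 0.3369
c = S₁ / A₁^z = 3 / 2.71^0.3369 = 3 / 1.399 = 2.144

2.14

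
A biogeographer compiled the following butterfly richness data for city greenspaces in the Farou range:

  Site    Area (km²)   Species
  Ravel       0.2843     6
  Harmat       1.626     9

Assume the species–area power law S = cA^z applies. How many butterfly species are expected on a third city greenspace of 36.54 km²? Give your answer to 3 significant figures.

18.6

z = ln(9/6) / ln(1.626/0.2843) = 0.4055 / 1.7438 = 0.2325
c = 6 / 0.2843^0.2325 = 6 / 0.7464 = 8.038
S₃ = 8.038 × 36.54^0.2325 = 8.038 × 2.309 ≈ 18.56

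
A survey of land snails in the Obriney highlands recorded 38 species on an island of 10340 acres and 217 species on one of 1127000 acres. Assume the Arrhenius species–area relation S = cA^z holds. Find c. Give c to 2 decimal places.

1.23

z = ln(S₂/S₁) / ln(A₂/A₁) = ln(217/38) / ln(1127000/10340) = 1.7423 / 4.6913 = 0.3714
c = S₁ / A₁^z = 38 / 10340^0.3714 = 38 / 30.97 = 1.227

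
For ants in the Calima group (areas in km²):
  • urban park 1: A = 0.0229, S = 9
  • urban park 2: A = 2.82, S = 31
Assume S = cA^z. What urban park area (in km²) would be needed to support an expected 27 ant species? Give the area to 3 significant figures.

1.65 km²

z = ln(31/9) / ln(2.82/0.0229) = 1.2368 / 4.8134 = 0.2569
c = 9 / 0.0229^0.2569 = 9 / 0.3789 = 23.75
A = (27/23.75)^(1/0.2569) ⇒ ln A = ln(1.137)/0.2569 = 0.4991
A = e^0.4991 ≈ 1.647 km²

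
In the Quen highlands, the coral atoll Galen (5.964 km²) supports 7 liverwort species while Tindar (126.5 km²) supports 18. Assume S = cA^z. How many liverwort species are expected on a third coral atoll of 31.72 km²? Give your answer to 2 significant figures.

z = ln(18/7) / ln(126.5/5.964) = 0.9445 / 3.0545 = 0.3092
c = 7 / 5.964^0.3092 = 7 / 1.737 = 4.03
S₃ = 4.03 × 31.72^0.3092 = 4.03 × 2.912 ≈ 11.74

12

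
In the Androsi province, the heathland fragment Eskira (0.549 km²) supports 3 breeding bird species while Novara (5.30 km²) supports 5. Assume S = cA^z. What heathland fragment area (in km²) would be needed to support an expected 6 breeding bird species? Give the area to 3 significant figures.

11.9 km²

z = ln(5/3) / ln(5.3/0.549) = 0.5108 / 2.2674 = 0.2253
c = 3 / 0.549^0.2253 = 3 / 0.8736 = 3.434
A = (6/3.434)^(1/0.2253) ⇒ ln A = ln(1.747)/0.2253 = 2.4770
A = e^2.4770 ≈ 11.91 km²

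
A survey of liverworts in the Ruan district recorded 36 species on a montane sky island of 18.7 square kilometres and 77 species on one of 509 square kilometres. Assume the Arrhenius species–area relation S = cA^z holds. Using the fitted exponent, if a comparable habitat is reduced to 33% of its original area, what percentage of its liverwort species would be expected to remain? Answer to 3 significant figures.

77.5%

z = ln(77/36) / ln(509/18.7) = 0.7603 / 3.3039 = 0.2301
S_new/S_old = (A_new/A_old)^z = 0.33^0.2301 = exp(0.2301 × -1.1087) = 0.7748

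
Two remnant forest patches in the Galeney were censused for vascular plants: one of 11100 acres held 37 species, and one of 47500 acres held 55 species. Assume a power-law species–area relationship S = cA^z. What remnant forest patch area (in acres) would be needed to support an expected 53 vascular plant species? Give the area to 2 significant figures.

41000 acres

z = ln(55/37) / ln(47500/11100) = 0.3964 / 1.4538 = 0.2727
c = 37 / 11100^0.2727 = 37 / 12.68 = 2.918
A = (53/2.918)^(1/0.2727) ⇒ ln A = ln(18.16)/0.2727 = 10.6326
A = e^10.6326 ≈ 41467 acres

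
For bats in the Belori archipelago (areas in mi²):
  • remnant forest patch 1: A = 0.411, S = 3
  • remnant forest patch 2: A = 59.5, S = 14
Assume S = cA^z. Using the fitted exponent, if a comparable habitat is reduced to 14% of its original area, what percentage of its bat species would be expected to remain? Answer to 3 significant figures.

54.4%

z = ln(14/3) / ln(59.5/0.411) = 1.5404 / 4.9751 = 0.3096
S_new/S_old = (A_new/A_old)^z = 0.14^0.3096 = exp(0.3096 × -1.9661) = 0.544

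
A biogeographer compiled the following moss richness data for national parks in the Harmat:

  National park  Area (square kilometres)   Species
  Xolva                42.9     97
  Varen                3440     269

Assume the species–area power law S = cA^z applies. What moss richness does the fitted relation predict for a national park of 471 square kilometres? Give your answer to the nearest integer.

169

z = ln(269/97) / ln(3440/42.9) = 1.0200 / 4.3844 = 0.2326
c = 97 / 42.9^0.2326 = 97 / 2.398 = 40.46
S₃ = 40.46 × 471^0.2326 = 40.46 × 4.187 ≈ 169.4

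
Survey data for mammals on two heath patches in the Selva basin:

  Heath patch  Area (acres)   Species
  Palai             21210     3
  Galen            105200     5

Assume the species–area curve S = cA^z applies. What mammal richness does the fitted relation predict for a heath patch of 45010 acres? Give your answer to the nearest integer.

z = ln(5/3) / ln(105200/21210) = 0.5108 / 1.6014 = 0.3190
c = 3 / 21210^0.3190 = 3 / 23.99 = 0.125
S₃ = 0.125 × 45010^0.3190 = 0.125 × 30.5 ≈ 3.814

4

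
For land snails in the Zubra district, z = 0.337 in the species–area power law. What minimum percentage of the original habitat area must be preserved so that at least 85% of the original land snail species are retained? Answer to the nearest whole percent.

62%

Need (A_new/A_old)^0.337 = 0.85, so A_new/A_old = 0.85^(1/0.337) = 0.85^2.967
ln(A_new/A_old) = ln 0.85 / 0.337 = -0.1625 / 0.337 = -0.4823
A_new/A_old = e^-0.4823 ≈ 0.6174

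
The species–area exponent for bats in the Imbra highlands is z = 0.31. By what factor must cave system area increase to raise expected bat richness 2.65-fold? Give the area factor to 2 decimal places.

(A₂/A₁)^0.31 = 2.65, so A₂/A₁ = 2.65^(1/0.31) = 2.65^3.226
ln(A₂/A₁) = ln 2.65 / 0.31 = 0.9746 / 0.31 = 3.1437
A₂/A₁ = e^3.1437 ≈ 23.19

23.19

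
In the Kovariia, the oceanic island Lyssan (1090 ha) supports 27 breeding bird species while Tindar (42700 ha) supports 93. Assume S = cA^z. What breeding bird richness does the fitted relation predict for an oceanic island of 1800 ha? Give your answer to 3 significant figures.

32.0

z = ln(93/27) / ln(42700/1090) = 1.2368 / 3.6680 = 0.3372
c = 27 / 1090^0.3372 = 27 / 10.57 = 2.554
S₃ = 2.554 × 1800^0.3372 = 2.554 × 12.52 ≈ 31.98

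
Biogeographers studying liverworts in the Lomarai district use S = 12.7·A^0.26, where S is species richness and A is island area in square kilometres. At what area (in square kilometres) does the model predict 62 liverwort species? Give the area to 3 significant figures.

445 square kilometres

62 = 12.7 × A^0.26  ⇒  A^0.26 = 62/12.7 = 4.882
ln A = ln(4.882) / 0.26 = 1.5855 / 0.26 = 6.0982
A = e^6.0982 ≈ 445.1 square kilometres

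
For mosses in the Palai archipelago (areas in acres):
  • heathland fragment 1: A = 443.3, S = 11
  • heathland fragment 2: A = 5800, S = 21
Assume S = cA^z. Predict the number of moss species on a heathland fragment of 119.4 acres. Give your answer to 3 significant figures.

7.91

z = ln(21/11) / ln(5800/443.3) = 0.6466 / 2.5714 = 0.2515
c = 11 / 443.3^0.2515 = 11 / 4.63 = 2.376
S₃ = 2.376 × 119.4^0.2515 = 2.376 × 3.329 ≈ 7.909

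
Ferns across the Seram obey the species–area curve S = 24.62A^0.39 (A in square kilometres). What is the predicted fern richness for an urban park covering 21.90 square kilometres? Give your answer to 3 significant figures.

82.0

S = 24.62 × 21.9^0.39
ln S = ln 24.62 + 0.39 × ln 21.9 = 3.2036 + 0.39 × 3.0865 = 4.4073
S = e^4.4073 ≈ 82.05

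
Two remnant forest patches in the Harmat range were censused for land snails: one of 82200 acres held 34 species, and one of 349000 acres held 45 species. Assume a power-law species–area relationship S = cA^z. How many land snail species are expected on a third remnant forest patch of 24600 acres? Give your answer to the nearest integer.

z = ln(45/34) / ln(349000/82200) = 0.2803 / 1.4459 = 0.1939
c = 34 / 82200^0.1939 = 34 / 8.97 = 3.79
S₃ = 3.79 × 24600^0.1939 = 3.79 × 7.099 ≈ 26.91

27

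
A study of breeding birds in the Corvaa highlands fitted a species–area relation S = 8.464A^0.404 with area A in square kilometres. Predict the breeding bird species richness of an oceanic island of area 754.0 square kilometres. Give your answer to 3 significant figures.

S = 8.464 × 754^0.404 = 8.464 × 14.54 ≈ 123

123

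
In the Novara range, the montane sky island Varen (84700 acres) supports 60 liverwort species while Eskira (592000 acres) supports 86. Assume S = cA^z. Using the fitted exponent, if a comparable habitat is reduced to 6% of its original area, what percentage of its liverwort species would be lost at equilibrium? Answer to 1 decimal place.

z = ln(86/60) / ln(592000/84700) = 0.3600 / 1.9444 = 0.1851
S_new/S_old = (A_new/A_old)^z = 0.06^0.1851 = exp(0.1851 × -2.8134) = 0.594
Fraction lost = 1 − 0.594 = 0.406

40.6%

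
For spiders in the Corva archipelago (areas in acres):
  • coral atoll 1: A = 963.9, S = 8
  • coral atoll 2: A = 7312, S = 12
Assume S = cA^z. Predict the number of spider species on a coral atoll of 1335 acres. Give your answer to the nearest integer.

z = ln(12/8) / ln(7312/963.9) = 0.4055 / 2.0263 = 0.2001
c = 8 / 963.9^0.2001 = 8 / 3.955 = 2.023
S₃ = 2.023 × 1335^0.2001 = 2.023 × 4.221 ≈ 8.539

9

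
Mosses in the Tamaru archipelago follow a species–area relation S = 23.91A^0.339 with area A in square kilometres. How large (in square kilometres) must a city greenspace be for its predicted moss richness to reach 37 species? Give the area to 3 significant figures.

37 = 23.91 × A^0.339  ⇒  A^0.339 = 37/23.91 = 1.547
ln A = ln(1.547) / 0.339 = 0.4366 / 0.339 = 1.2880
A = e^1.2880 ≈ 3.625 square kilometres

3.63 square kilometres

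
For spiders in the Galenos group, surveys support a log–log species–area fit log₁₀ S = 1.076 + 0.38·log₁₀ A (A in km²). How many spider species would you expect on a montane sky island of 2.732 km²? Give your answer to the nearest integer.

17

S = 11.91 × 2.732^0.38
ln S = ln 11.91 + 0.38 × ln 2.732 = 2.4776 + 0.38 × 1.0050 = 2.8595
S = e^2.8595 ≈ 17.45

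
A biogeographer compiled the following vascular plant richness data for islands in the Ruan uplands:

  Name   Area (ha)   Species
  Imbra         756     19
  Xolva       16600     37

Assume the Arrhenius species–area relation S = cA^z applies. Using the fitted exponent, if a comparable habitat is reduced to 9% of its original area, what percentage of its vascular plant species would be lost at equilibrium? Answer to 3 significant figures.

z = ln(37/19) / ln(16600/756) = 0.6665 / 3.0891 = 0.2158
S_new/S_old = (A_new/A_old)^z = 0.09^0.2158 = exp(0.2158 × -2.4079) = 0.5948
Fraction lost = 1 − 0.5948 = 0.4052

40.5%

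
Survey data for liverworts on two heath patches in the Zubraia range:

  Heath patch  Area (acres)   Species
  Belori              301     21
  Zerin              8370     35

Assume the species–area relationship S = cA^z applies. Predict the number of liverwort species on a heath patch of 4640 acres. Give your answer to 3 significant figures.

32.0

z = ln(35/21) / ln(8370/301) = 0.5108 / 3.3253 = 0.1536
c = 21 / 301^0.1536 = 21 / 2.403 = 8.739
S₃ = 8.739 × 4640^0.1536 = 8.739 × 3.658 ≈ 31.97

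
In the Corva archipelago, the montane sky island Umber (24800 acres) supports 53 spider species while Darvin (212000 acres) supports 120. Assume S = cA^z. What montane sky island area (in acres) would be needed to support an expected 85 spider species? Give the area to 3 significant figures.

85700 acres

z = ln(120/53) / ln(212000/24800) = 0.8172 / 2.1457 = 0.3808
c = 53 / 24800^0.3808 = 53 / 47.16 = 1.124
A = (85/1.124)^(1/0.3808) ⇒ ln A = ln(75.64)/0.3808 = 11.3589
A = e^11.3589 ≈ 85724 acres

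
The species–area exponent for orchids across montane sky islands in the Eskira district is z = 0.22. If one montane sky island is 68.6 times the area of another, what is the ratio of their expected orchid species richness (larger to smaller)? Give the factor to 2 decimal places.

2.54

S₂/S₁ = (A₂/A₁)^z = 68.6^0.22
ln(S₂/S₁) = 0.22 × ln 68.6 = 0.22 × 4.2283 = 0.9302
S₂/S₁ = e^0.9302 ≈ 2.535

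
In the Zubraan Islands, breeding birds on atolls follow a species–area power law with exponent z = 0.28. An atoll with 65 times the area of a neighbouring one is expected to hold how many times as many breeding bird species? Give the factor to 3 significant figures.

3.22

S₂/S₁ = (A₂/A₁)^z = 65^0.28
ln(S₂/S₁) = 0.28 × ln 65 = 0.28 × 4.1744 = 1.1688
S₂/S₁ = e^1.1688 ≈ 3.218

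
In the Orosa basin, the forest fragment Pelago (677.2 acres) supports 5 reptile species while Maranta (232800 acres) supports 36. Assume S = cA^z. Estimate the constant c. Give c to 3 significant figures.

0.552

z = ln(S₂/S₁) / ln(A₂/A₁) = ln(36/5) / ln(232800/677.2) = 1.9741 / 5.8400 = 0.3380
c = S₁ / A₁^z = 5 / 677.2^0.3380 = 5 / 9.055 = 0.5522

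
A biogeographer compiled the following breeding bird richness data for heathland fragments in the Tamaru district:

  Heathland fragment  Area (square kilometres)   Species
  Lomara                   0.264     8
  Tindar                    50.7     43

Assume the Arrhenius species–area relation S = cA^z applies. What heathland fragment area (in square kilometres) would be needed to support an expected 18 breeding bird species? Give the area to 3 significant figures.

z = ln(43/8) / ln(50.7/0.264) = 1.6818 / 5.2577 = 0.3199
c = 8 / 0.264^0.3199 = 8 / 0.6531 = 12.25
A = (18/12.25)^(1/0.3199) ⇒ ln A = ln(1.47)/0.3199 = 1.2034
A = e^1.2034 ≈ 3.332 square kilometres

3.33 square kilometres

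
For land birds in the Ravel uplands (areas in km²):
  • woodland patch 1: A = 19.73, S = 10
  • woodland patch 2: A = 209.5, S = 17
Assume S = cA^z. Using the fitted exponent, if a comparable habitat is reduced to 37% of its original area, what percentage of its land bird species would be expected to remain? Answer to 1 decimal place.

80.0%

z = ln(17/10) / ln(209.5/19.73) = 0.5306 / 2.3626 = 0.2246
S_new/S_old = (A_new/A_old)^z = 0.37^0.2246 = exp(0.2246 × -0.9943) = 0.7999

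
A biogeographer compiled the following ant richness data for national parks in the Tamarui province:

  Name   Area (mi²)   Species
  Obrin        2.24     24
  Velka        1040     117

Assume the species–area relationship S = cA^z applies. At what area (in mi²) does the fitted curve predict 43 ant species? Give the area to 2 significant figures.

21 mi²

z = ln(117/24) / ln(1040/2.24) = 1.5841 / 6.1405 = 0.2580
c = 24 / 2.24^0.2580 = 24 / 1.231 = 19.49
A = (43/19.49)^(1/0.2580) ⇒ ln A = ln(2.206)/0.2580 = 3.0669
A = e^3.0669 ≈ 21.48 mi²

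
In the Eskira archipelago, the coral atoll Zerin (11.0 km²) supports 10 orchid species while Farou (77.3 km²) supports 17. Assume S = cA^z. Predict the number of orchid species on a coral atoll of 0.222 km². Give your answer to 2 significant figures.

3.5

z = ln(17/10) / ln(77.3/11) = 0.5306 / 1.9498 = 0.2721
c = 10 / 11^0.2721 = 10 / 1.92 = 5.207
S₃ = 5.207 × 0.222^0.2721 = 5.207 × 0.6639 ≈ 3.457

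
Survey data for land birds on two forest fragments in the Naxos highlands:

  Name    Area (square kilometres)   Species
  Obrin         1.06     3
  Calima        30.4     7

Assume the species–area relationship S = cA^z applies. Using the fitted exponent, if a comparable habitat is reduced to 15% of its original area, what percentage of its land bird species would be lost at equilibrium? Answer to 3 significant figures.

z = ln(7/3) / ln(30.4/1.06) = 0.8473 / 3.3562 = 0.2525
S_new/S_old = (A_new/A_old)^z = 0.15^0.2525 = exp(0.2525 × -1.8971) = 0.6194
Fraction lost = 1 − 0.6194 = 0.3806

38.1%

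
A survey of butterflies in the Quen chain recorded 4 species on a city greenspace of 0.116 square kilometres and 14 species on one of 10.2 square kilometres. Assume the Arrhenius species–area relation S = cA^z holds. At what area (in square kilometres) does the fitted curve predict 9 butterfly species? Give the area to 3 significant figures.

z = ln(14/4) / ln(10.2/0.116) = 1.2528 / 4.4766 = 0.2798
c = 4 / 0.116^0.2798 = 4 / 0.5473 = 7.309
A = (9/7.309)^(1/0.2798) ⇒ ln A = ln(1.231)/0.2798 = 0.7436
A = e^0.7436 ≈ 2.103 square kilometres

2.10 square kilometres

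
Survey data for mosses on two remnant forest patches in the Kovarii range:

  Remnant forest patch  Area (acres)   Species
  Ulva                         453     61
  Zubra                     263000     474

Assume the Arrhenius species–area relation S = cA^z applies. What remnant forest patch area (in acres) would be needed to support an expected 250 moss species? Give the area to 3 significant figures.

z = ln(474/61) / ln(263000/453) = 2.0503 / 6.3640 = 0.3222
c = 61 / 453^0.3222 = 61 / 7.173 = 8.504
A = (250/8.504)^(1/0.3222) ⇒ ln A = ln(29.4)/0.3222 = 10.4942
A = e^10.4942 ≈ 36106 acres

36100 acres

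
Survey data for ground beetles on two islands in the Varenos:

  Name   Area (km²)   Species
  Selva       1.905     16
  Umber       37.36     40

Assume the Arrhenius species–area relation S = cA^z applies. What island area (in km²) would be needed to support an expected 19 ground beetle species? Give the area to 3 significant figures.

z = ln(40/16) / ln(37.36/1.905) = 0.9163 / 2.9761 = 0.3079
c = 16 / 1.905^0.3079 = 16 / 1.219 = 13.12
A = (19/13.12)^(1/0.3079) ⇒ ln A = ln(1.448)/0.3079 = 1.2027
A = e^1.2027 ≈ 3.329 km²

3.33 km²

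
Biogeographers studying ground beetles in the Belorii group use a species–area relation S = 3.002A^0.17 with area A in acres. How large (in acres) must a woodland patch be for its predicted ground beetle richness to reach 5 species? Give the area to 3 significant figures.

5 = 3.002 × A^0.17  ⇒  A^0.17 = 5/3.002 = 1.666
ln A = ln(1.666) / 0.17 = 0.5102 / 0.17 = 3.0009
A = e^3.0009 ≈ 20.1 acres

20.1 acres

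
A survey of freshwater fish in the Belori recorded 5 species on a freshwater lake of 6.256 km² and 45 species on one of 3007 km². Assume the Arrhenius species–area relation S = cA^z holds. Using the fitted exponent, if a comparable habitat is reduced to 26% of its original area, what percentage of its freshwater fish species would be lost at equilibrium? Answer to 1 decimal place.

z = ln(45/5) / ln(3007/6.256) = 2.1972 / 6.1752 = 0.3558
S_new/S_old = (A_new/A_old)^z = 0.26^0.3558 = exp(0.3558 × -1.3471) = 0.6192
Fraction lost = 1 − 0.6192 = 0.3808

38.1%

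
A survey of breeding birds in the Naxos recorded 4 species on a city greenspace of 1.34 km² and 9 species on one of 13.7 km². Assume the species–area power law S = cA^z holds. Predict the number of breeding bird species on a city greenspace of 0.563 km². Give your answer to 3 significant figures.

z = ln(9/4) / ln(13.7/1.34) = 0.8109 / 2.3247 = 0.3488
c = 4 / 1.34^0.3488 = 4 / 1.107 = 3.612
S₃ = 3.612 × 0.563^0.3488 = 3.612 × 0.8184 ≈ 2.956

2.96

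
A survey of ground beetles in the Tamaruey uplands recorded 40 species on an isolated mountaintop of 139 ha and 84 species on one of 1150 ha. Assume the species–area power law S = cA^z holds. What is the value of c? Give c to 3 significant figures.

7.07

z = ln(S₂/S₁) / ln(A₂/A₁) = ln(84/40) / ln(1150/139) = 0.7419 / 2.1130 = 0.3511
c = S₁ / A₁^z = 40 / 139^0.3511 = 40 / 5.655 = 7.073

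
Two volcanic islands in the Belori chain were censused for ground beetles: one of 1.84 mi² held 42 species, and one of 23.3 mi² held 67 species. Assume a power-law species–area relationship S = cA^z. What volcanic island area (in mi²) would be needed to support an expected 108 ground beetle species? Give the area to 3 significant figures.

312 mi²

z = ln(67/42) / ln(23.3/1.84) = 0.4670 / 2.5387 = 0.1840
c = 42 / 1.84^0.1840 = 42 / 1.119 = 37.54
A = (108/37.54)^(1/0.1840) ⇒ ln A = ln(2.877)/0.1840 = 5.7438
A = e^5.7438 ≈ 312.2 mi²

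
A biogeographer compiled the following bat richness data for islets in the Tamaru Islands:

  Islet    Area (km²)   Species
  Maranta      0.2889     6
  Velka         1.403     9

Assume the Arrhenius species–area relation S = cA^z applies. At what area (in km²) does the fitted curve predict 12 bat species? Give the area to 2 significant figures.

4.3 km²

z = ln(9/6) / ln(1.403/0.2889) = 0.4055 / 1.5803 = 0.2566
c = 6 / 0.2889^0.2566 = 6 / 0.7272 = 8.251
A = (12/8.251)^(1/0.2566) ⇒ ln A = ln(1.454)/0.2566 = 1.4598
A = e^1.4598 ≈ 4.305 km²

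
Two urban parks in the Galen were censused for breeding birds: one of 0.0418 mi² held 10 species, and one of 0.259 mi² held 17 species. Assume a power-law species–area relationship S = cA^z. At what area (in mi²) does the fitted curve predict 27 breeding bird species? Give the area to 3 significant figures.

z = ln(17/10) / ln(0.259/0.0418) = 0.5306 / 1.8239 = 0.2909
c = 10 / 0.0418^0.2909 = 10 / 0.3971 = 25.18
A = (27/25.18)^(1/0.2909) ⇒ ln A = ln(1.072)/0.2909 = 0.2393
A = e^0.2393 ≈ 1.27 mi²

1.27 mi²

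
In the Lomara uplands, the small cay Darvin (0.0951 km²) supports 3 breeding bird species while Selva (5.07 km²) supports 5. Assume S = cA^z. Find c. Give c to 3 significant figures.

z = ln(S₂/S₁) / ln(A₂/A₁) = ln(5/3) / ln(5.07/0.0951) = 0.5108 / 3.9762 = 0.1285
c = S₁ / A₁^z = 3 / 0.0951^0.1285 = 3 / 0.7391 = 4.059

4.06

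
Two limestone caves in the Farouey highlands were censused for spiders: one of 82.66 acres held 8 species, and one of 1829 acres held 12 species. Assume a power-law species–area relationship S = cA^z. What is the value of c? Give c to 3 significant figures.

4.49

z = ln(S₂/S₁) / ln(A₂/A₁) = ln(12/8) / ln(1829/82.66) = 0.4055 / 3.0968 = 0.1309
c = S₁ / A₁^z = 8 / 82.66^0.1309 = 8 / 1.783 = 4.488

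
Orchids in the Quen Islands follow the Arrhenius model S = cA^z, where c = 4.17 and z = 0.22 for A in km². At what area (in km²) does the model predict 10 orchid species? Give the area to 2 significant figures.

10 = 4.17 × A^0.22  ⇒  A^0.22 = 10/4.17 = 2.398
ln A = ln(2.398) / 0.22 = 0.8747 / 0.22 = 3.9758
A = e^3.9758 ≈ 53.29 km²

53 km²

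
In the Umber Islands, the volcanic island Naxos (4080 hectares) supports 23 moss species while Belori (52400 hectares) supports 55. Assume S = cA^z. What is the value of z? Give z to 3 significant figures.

Taking logs: ln S = ln c + z ln A, so z = (ln S₂ − ln S₁)/(ln A₂ − ln A₁).
z = ln(55/23) / ln(52400/4080) = ln(2.391) / ln(12.84) = 0.8718 / 2.5528 = 0.3415

0.342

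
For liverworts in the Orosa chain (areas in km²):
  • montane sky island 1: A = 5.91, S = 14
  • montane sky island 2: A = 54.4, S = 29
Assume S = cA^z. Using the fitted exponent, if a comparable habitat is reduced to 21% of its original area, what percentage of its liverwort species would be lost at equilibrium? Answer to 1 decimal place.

40.1%

z = ln(29/14) / ln(54.4/5.91) = 0.7282 / 2.2197 = 0.3281
S_new/S_old = (A_new/A_old)^z = 0.21^0.3281 = exp(0.3281 × -1.5606) = 0.5993
Fraction lost = 1 − 0.5993 = 0.4007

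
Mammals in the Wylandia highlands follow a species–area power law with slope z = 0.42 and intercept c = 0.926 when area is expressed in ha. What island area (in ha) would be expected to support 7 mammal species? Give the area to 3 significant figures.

7 = 0.926 × A^0.42  ⇒  A^0.42 = 7/0.926 = 7.559
ln A = ln(7.559) / 0.42 = 2.0228 / 0.42 = 4.8162
A = e^4.8162 ≈ 123.5 ha

123 ha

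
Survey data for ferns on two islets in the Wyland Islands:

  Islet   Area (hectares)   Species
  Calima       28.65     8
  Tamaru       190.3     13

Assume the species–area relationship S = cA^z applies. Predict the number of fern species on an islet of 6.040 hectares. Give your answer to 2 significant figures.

5.4

z = ln(13/8) / ln(190.3/28.65) = 0.4855 / 1.8934 = 0.2564
c = 8 / 28.65^0.2564 = 8 / 2.364 = 3.384
S₃ = 3.384 × 6.04^0.2564 = 3.384 × 1.586 ≈ 5.367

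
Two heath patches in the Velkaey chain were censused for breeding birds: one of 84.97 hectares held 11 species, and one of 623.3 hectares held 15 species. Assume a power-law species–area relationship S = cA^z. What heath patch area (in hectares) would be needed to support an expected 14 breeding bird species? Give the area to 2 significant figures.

400 hectares

z = ln(15/11) / ln(623.3/84.97) = 0.3102 / 1.9927 = 0.1556
c = 11 / 84.97^0.1556 = 11 / 1.997 = 5.51
A = (14/5.51)^(1/0.1556) ⇒ ln A = ln(2.541)/0.1556 = 5.9918
A = e^5.9918 ≈ 400.1 hectares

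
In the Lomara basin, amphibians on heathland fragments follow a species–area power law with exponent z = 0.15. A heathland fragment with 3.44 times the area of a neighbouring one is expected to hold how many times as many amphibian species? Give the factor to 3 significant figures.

1.20

S₂/S₁ = (A₂/A₁)^z = 3.44^0.15
ln(S₂/S₁) = 0.15 × ln 3.44 = 0.15 × 1.2355 = 0.1853
S₂/S₁ = e^0.1853 ≈ 1.204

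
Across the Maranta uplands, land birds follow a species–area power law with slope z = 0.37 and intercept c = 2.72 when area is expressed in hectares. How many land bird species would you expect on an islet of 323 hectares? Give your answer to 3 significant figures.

S = 2.72 × 323^0.37
ln S = ln 2.72 + 0.37 × ln 323 = 1.0006 + 0.37 × 5.7777 = 3.1384
S = e^3.1384 ≈ 23.07

23.1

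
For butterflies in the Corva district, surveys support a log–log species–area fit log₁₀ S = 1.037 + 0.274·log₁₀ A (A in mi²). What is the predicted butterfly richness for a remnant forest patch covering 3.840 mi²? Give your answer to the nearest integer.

16 species

S = 10.89 × 3.84^0.274
ln S = ln 10.89 + 0.274 × ln 3.84 = 2.3878 + 0.274 × 1.3455 = 2.7564
S = e^2.7564 ≈ 15.74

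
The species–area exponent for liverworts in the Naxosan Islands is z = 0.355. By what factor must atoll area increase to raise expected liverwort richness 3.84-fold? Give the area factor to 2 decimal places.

(A₂/A₁)^0.355 = 3.84, so A₂/A₁ = 3.84^(1/0.355) = 3.84^2.817
ln(A₂/A₁) = ln 3.84 / 0.355 = 1.3455 / 0.355 = 3.7901
A₂/A₁ = e^3.7901 ≈ 44.26

44.26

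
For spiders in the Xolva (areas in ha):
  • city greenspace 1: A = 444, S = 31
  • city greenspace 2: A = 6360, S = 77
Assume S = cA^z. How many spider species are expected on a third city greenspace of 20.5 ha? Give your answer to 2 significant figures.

11

z = ln(77/31) / ln(6360/444) = 0.9098 / 2.6620 = 0.3418
c = 31 / 444^0.3418 = 31 / 8.032 = 3.859
S₃ = 3.859 × 20.5^0.3418 = 3.859 × 2.808 ≈ 10.84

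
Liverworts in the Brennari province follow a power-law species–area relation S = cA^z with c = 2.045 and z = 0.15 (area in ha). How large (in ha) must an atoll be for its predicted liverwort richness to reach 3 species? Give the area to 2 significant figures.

13 ha

3 = 2.045 × A^0.15  ⇒  A^0.15 = 3/2.045 = 1.467
ln A = ln(1.467) / 0.15 = 0.3832 / 0.15 = 2.5548
A = e^2.5548 ≈ 12.87 ha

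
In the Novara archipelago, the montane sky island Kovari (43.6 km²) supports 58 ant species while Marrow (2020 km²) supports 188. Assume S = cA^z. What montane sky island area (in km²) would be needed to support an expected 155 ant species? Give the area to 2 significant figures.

z = ln(188/58) / ln(2020/43.6) = 1.1760 / 3.8358 = 0.3066
c = 58 / 43.6^0.3066 = 58 / 3.182 = 18.23
A = (155/18.23)^(1/0.3066) ⇒ ln A = ln(8.502)/0.3066 = 6.9813
A = e^6.9813 ≈ 1076 km²

1100 km²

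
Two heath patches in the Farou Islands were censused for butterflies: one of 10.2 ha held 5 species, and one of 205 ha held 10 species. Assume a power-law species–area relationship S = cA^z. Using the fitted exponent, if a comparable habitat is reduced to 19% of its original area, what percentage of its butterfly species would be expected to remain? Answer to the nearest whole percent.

68%

z = ln(10/5) / ln(205/10.2) = 0.6931 / 3.0006 = 0.2310
S_new/S_old = (A_new/A_old)^z = 0.19^0.2310 = exp(0.2310 × -1.6607) = 0.6814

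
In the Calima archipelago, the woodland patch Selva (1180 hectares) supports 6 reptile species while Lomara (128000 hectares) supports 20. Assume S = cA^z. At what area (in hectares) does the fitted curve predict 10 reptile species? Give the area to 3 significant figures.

z = ln(20/6) / ln(128000/1180) = 1.2040 / 4.6865 = 0.2569
c = 6 / 1180^0.2569 = 6 / 6.154 = 0.9749
A = (10/0.9749)^(1/0.2569) ⇒ ln A = ln(10.26)/0.2569 = 9.0617
A = e^9.0617 ≈ 8619 hectares

8620 hectares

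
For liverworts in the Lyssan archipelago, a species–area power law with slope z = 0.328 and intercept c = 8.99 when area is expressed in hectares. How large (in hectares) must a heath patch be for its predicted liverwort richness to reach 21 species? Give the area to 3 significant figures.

21 = 8.99 × A^0.328  ⇒  A^0.328 = 21/8.99 = 2.336
ln A = ln(2.336) / 0.328 = 0.8484 / 0.328 = 2.5866
A = e^2.5866 ≈ 13.28 hectares

13.3 hectares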